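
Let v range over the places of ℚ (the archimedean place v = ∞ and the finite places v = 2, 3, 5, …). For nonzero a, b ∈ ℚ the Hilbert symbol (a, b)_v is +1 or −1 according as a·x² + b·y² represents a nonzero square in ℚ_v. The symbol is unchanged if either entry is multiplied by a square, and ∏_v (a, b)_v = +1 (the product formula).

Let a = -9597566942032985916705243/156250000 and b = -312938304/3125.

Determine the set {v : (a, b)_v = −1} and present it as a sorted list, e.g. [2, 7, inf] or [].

[3, 5, 19, 31, 37, inf]

(a, b) ≡ (-835867, -498945) mod (ℚ^×)²; places V = {2, 3, 5, 7, 11, 19, 29, 31, 37, 41, ∞}.
(a,b)_19: α=1, u≡6; β=0, v≡2 (mod 19); (6|19)=+1, (2|19)=-1; sign (−1)^0·+1^0·-1^1 = -1.
(a,b)_5: α=-10, u≡2; β=-5, v≡1 (mod 5); (2|5)=-1, (1|5)=+1; sign (−1)^0·-1^-5·+1^-10 = -1.
(a,b)_29: α=3, u≡11; β=1, v≡15 (mod 29); (11|29)=-1, (15|29)=-1; sign (−1)^0·-1^1·-1^3 = +1.
(a,b)_37: α=3, u≡21; β=1, v≡24 (mod 37); (21|37)=+1, (24|37)=-1; sign (−1)^0·+1^1·-1^3 = -1.
(a,b)_3: α=6, u≡2; β=1, v≡2 (mod 3); (2|3)=-1, (2|3)=-1; sign (−1)^0·-1^1·-1^6 = -1.
(a,b)_41: α=1, u≡10; β=0, v≡2 (mod 41); (10|41)=+1, (2|41)=+1; sign (−1)^0·+1^0·+1^1 = +1.
(a,b)_∞: sgn(-835867)=−, sgn(-498945)=−, so -1.
(a,b)_2: α=-4, β=6; u≡5, v≡7 (mod 8); ε(u)ε(v)=0·1, αω(v)=-4·0, βω(u)=6·1; sum ≡ 0  ⇒  +1.
(a,b)_11: α=2, u≡9; β=0, v≡3 (mod 11); (9|11)=+1, (3|11)=+1; sign (−1)^0·+1^0·+1^2 = +1.
(a,b)_7: α=6, u≡5; β=2, v≡1 (mod 7); (5|7)=-1, (1|7)=+1; sign (−1)^0·-1^2·+1^6 = +1.
(a,b)_31: α=2, u≡21; β=1, v≡1 (mod 31); (21|31)=-1, (1|31)=+1; sign (−1)^0·-1^1·+1^2 = -1.
|Ram(-835867, -498945)| = 6, even; anisotropic at {3, 5, 19, 31, 37, ∞}.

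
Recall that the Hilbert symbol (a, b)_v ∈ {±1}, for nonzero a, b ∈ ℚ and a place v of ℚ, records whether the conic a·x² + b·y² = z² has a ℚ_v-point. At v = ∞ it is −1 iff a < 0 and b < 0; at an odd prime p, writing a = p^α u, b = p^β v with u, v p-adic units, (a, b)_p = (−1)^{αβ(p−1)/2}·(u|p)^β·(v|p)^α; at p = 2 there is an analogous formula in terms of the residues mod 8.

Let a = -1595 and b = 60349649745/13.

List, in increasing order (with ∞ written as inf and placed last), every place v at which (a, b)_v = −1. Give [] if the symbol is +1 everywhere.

(a, b) ≡ (-1595, 44352165) mod (ℚ^×)²; places V = {2, 3, 5, 7, 11, 13, 19, 23, 29, 31, ∞}.
(a,b)_29: α=1, u≡3; β=1, v≡14 (mod 29); (3|29)=-1, (14|29)=-1; sign (−1)^0·-1^1·-1^1 = +1.
(a,b)_23: α=0, u≡15; β=1, v≡3 (mod 23); (15|23)=-1, (3|23)=+1; sign (−1)^0·-1^1·+1^0 = -1.
(a,b)_11: α=1, u≡9; β=1, v≡5 (mod 11); (9|11)=+1, (5|11)=+1; sign (−1)^1·+1^1·+1^1 = -1.
(a,b)_19: α=0, u≡1; β=2, v≡17 (mod 19); (1|19)=+1, (17|19)=+1; sign (−1)^0·+1^2·+1^0 = +1.
(a,b)_31: α=0, u≡17; β=1, v≡24 (mod 31); (17|31)=-1, (24|31)=-1; sign (−1)^0·-1^1·-1^0 = -1.
(a,b)_7: α=0, u≡1; β=2, v≡2 (mod 7); (1|7)=+1, (2|7)=+1; sign (−1)^0·+1^2·+1^0 = +1.
(a,b)_13: α=0, u≡4; β=-1, v≡8 (mod 13); (4|13)=+1, (8|13)=-1; sign (−1)^0·+1^-1·-1^0 = +1.
(a,b)_2: α=0, β=0; u≡5, v≡5 (mod 8); ε(u)ε(v)=0·0, αω(v)=0·1, βω(u)=0·1; sum ≡ 0  ⇒  +1.
(a,b)_3: α=0, u≡1; β=1, v≡1 (mod 3); (1|3)=+1, (1|3)=+1; sign (−1)^0·+1^1·+1^0 = +1.
(a,b)_5: α=1, u≡1; β=1, v≡3 (mod 5); (1|5)=+1, (3|5)=-1; sign (−1)^0·+1^1·-1^1 = -1.
(a,b)_∞: sgn(-1595)=−, sgn(44352165)=+, so +1.
|Ram(-1595, 44352165)| = 4, even; anisotropic at {5, 11, 23, 31}.

[5, 11, 23, 31]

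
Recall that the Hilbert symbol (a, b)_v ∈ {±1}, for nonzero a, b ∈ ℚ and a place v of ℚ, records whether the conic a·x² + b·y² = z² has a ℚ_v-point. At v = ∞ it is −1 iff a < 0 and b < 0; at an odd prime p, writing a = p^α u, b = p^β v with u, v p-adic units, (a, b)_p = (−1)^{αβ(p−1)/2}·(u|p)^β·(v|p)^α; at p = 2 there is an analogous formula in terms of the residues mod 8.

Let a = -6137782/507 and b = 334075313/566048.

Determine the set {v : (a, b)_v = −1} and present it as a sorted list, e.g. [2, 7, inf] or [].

[7, 41]

(a, b) ≡ (-63714, 34) mod (ℚ^×)²; places V = {2, 3, 7, 11, 13, 17, 19, 31, 37, 41, ∞}.
(a,b)_31: α=0, u≡17; β=2, v≡13 (mod 31); (17|31)=-1, (13|31)=-1; sign (−1)^0·-1^2·-1^0 = +1.
(a,b)_37: α=1, u≡35; β=0, v≡16 (mod 37); (35|37)=-1, (16|37)=+1; sign (−1)^0·-1^0·+1^1 = +1.
(a,b)_7: α=1, u≡5; β=-2, v≡6 (mod 7); (5|7)=-1, (6|7)=-1; sign (−1)^0·-1^-2·-1^1 = -1.
(a,b)_17: α=2, u≡13; β=1, v≡1 (mod 17); (13|17)=+1, (1|17)=+1; sign (−1)^0·+1^1·+1^2 = +1.
(a,b)_13: α=-2, u≡4; β=2, v≡5 (mod 13); (4|13)=+1, (5|13)=-1; sign (−1)^0·+1^2·-1^-2 = +1.
(a,b)_3: α=-1, u≡2; β=0, v≡1 (mod 3); (2|3)=-1, (1|3)=+1; sign (−1)^0·-1^0·+1^-1 = +1.
(a,b)_19: α=0, u≡10; β=-2, v≡8 (mod 19); (10|19)=-1, (8|19)=-1; sign (−1)^0·-1^-2·-1^0 = +1.
(a,b)_41: α=1, u≡2; β=0, v≡28 (mod 41); (2|41)=+1, (28|41)=-1; sign (−1)^0·+1^0·-1^1 = -1.
(a,b)_11: α=0, u≡9; β=2, v≡3 (mod 11); (9|11)=+1, (3|11)=+1; sign (−1)^0·+1^2·+1^0 = +1.
(a,b)_∞: sgn(-63714)=−, sgn(34)=+, so +1.
(a,b)_2: α=1, β=-5; u≡7, v≡1 (mod 8); ε(u)ε(v)=1·0, αω(v)=1·0, βω(u)=-5·0; sum ≡ 0  ⇒  +1.
(-63714, 34 / ℚ) ramifies at {7, 41}: a division algebra.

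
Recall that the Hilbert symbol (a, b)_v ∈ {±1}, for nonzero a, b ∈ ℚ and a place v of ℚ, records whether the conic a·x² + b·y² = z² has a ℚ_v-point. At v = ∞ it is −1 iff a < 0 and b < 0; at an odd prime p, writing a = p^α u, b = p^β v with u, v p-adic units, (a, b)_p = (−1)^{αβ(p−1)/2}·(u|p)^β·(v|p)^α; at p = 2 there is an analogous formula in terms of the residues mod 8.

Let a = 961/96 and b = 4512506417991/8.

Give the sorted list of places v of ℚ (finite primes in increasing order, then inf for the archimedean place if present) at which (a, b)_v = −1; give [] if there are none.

(a, b) ≡ (6, 16302) mod (ℚ^×)²; places V = {2, 3, 11, 13, 19, 23, 31, ∞}.
(a,b)_∞: sgn(6)=+, sgn(16302)=+, so +1.
(a,b)_31: α=2, u≡21; β=2, v≡29 (mod 31); (21|31)=-1, (29|31)=-1; sign (−1)^0·-1^2·-1^2 = +1.
(a,b)_23: α=0, u≡16; β=2, v≡1 (mod 23); (16|23)=+1, (1|23)=+1; sign (−1)^0·+1^2·+1^0 = +1.
(a,b)_11: α=0, u≡6; β=3, v≡7 (mod 11); (6|11)=-1, (7|11)=-1; sign (−1)^0·-1^3·-1^0 = -1.
(a,b)_19: α=0, u≡11; β=1, v≡8 (mod 19); (11|19)=+1, (8|19)=-1; sign (−1)^0·+1^1·-1^0 = +1.
(a,b)_3: α=-1, u≡2; β=3, v≡1 (mod 3); (2|3)=-1, (1|3)=+1; sign (−1)^1·-1^3·+1^-1 = +1.
(a,b)_2: α=-5, β=-3; u≡3, v≡7 (mod 8); ε(u)ε(v)=1·1, αω(v)=-5·0, βω(u)=-3·1; sum ≡ 0  ⇒  +1.
(a,b)_13: α=0, u≡5; β=1, v≡2 (mod 13); (5|13)=-1, (2|13)=-1; sign (−1)^0·-1^1·-1^0 = -1.
Ram(6, 16302) = {11, 13}; no ℚ_11-point on the conic.

[11, 13]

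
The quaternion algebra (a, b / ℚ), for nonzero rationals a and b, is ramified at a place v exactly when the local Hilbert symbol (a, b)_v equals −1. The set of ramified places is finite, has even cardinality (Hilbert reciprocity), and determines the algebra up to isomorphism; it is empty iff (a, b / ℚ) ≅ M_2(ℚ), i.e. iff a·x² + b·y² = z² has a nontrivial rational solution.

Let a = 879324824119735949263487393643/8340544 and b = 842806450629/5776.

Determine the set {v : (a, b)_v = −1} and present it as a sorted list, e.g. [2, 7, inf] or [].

[13, 17, 29, 31]

Mod squares: a ≡ 15283, b ≡ 2185469. Check v ∈ {∞, 2, 3, 11, 13, 17, 19, 23, 29, 31}.
v=29: a=29^3·(≡13), b=29^1·(≡2) mod 29; (13|29)=+1, (2|29)=-1; (−1)^{3·1·14}·(+1)^1·(-1)^3 = -1.
v=∞: 15283 > 0 and 2185469 > 0  ⇒  (a,b)_∞ = +1.
v=11: a=11^2·(≡3), b=11^1·(≡2) mod 11; (3|11)=+1, (2|11)=-1; (−1)^{2·1·5}·(+1)^1·(-1)^2 = +1.
v=13: a=13^2·(≡6), b=13^1·(≡3) mod 13; (6|13)=-1, (3|13)=+1; (−1)^{2·1·6}·(-1)^1·(+1)^2 = -1.
v=17: a=17^3·(≡16), b=17^1·(≡3) mod 17; (16|17)=+1, (3|17)=-1; (−1)^{3·1·8}·(+1)^1·(-1)^3 = -1.
v=19: a=19^-4·(≡17), b=19^-2·(≡15) mod 19; (17|19)=+1, (15|19)=-1; (−1)^{-4·-2·9}·(+1)^-2·(-1)^-4 = +1.
v=23: a=23^4·(≡19), b=23^2·(≡2) mod 23; (19|23)=-1, (2|23)=+1; (−1)^{4·2·11}·(-1)^2·(+1)^4 = +1.
v=31: a=31^3·(≡5), b=31^1·(≡16) mod 31; (5|31)=+1, (16|31)=+1; (−1)^{3·1·15}·(+1)^1·(+1)^3 = -1.
v=2: v_2(a)=-6, v_2(b)=-4; units ≡ 3, 5 (mod 8); ε·ε+αω+βω = 1·0+-6·1+-4·1 ≡ 0  ⇒  (a,b)_2 = +1.
v=3: a=3^16·(≡1), b=3^6·(≡2) mod 3; (1|3)=+1, (2|3)=-1; (−1)^{16·6·1}·(+1)^6·(-1)^16 = +1.
Ram(15283, 2185469) = {13, 17, 29, 31}; no ℚ_13-point on the conic.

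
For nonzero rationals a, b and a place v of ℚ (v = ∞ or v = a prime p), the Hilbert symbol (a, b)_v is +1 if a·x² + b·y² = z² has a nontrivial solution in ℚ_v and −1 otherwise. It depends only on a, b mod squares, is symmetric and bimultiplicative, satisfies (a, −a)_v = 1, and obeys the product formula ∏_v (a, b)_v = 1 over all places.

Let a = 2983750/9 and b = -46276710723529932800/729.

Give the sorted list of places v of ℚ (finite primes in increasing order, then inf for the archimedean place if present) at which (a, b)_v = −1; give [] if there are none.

[2, 11]

Mod squares: a ≡ 4774, b ≡ -2387. Check v ∈ {∞, 2, 3, 5, 7, 11, 29, 31}.
v=11: a=11^1·(≡5), b=11^5·(≡1) mod 11; (5|11)=+1, (1|11)=+1; (−1)^{1·5·5}·(+1)^5·(+1)^1 = -1.
v=29: a=29^0·(≡3), b=29^2·(≡25) mod 29; (3|29)=-1, (25|29)=+1; (−1)^{0·2·14}·(-1)^2·(+1)^0 = +1.
v=2: v_2(a)=1, v_2(b)=16; units ≡ 3, 5 (mod 8); ε·ε+αω+βω = 1·0+1·1+16·1 ≡ 1  ⇒  (a,b)_2 = -1.
v=7: a=7^1·(≡3), b=7^1·(≡2) mod 7; (3|7)=-1, (2|7)=+1; (−1)^{1·1·3}·(-1)^1·(+1)^1 = +1.
v=∞: 4774 > 0 and -2387 < 0  ⇒  (a,b)_∞ = +1.
v=3: a=3^-2·(≡1), b=3^-6·(≡1) mod 3; (1|3)=+1, (1|3)=+1; (−1)^{-2·-6·1}·(+1)^-6·(+1)^-2 = +1.
v=5: a=5^4·(≡1), b=5^2·(≡2) mod 5; (1|5)=+1, (2|5)=-1; (−1)^{4·2·2}·(+1)^2·(-1)^4 = +1.
v=31: a=31^1·(≡27), b=31^3·(≡2) mod 31; (27|31)=-1, (2|31)=+1; (−1)^{1·3·15}·(-1)^3·(+1)^1 = +1.
Ram(4774, -2387) = {2, 11}; no ℚ_2-point on the conic.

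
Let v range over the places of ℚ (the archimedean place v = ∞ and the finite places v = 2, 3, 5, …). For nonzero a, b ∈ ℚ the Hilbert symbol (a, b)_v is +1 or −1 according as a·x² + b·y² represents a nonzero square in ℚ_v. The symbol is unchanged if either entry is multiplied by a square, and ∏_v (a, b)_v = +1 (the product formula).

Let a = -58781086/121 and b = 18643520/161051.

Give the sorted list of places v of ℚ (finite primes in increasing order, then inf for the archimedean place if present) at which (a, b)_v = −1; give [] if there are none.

[2, 11, 13, 29]

(a, b) ≡ (-1199614, 65395) mod (ℚ^×)²; places V = {2, 5, 7, 11, 13, 29, 37, 41, 43, ∞}.
(a,b)_2: α=1, β=6; u≡1, v≡3 (mod 8); ε(u)ε(v)=0·1, αω(v)=1·1, βω(u)=6·0; sum ≡ 1  ⇒  -1.
(a,b)_41: α=0, u≡21; β=1, v≡10 (mod 41); (21|41)=+1, (10|41)=+1; sign (−1)^0·+1^1·+1^0 = +1.
(a,b)_29: α=1, u≡10; β=1, v≡13 (mod 29); (10|29)=-1, (13|29)=+1; sign (−1)^0·-1^1·+1^1 = -1.
(a,b)_37: α=1, u≡25; β=0, v≡4 (mod 37); (25|37)=+1, (4|37)=+1; sign (−1)^0·+1^0·+1^1 = +1.
(a,b)_∞: sgn(-1199614)=−, sgn(65395)=+, so +1.
(a,b)_43: α=1, u≡4; β=0, v≡6 (mod 43); (4|43)=+1, (6|43)=+1; sign (−1)^0·+1^0·+1^1 = +1.
(a,b)_5: α=0, u≡4; β=1, v≡4 (mod 5); (4|5)=+1, (4|5)=+1; sign (−1)^0·+1^1·+1^0 = +1.
(a,b)_11: α=-2, u≡10; β=-5, v≡5 (mod 11); (10|11)=-1, (5|11)=+1; sign (−1)^0·-1^-5·+1^-2 = -1.
(a,b)_7: α=2, u≡2; β=2, v≡1 (mod 7); (2|7)=+1, (1|7)=+1; sign (−1)^0·+1^2·+1^2 = +1.
(a,b)_13: α=1, u≡3; β=0, v≡11 (mod 13); (3|13)=+1, (11|13)=-1; sign (−1)^0·+1^0·-1^1 = -1.
(-1199614, 65395 / ℚ) ramifies at {2, 11, 13, 29}: a division algebra.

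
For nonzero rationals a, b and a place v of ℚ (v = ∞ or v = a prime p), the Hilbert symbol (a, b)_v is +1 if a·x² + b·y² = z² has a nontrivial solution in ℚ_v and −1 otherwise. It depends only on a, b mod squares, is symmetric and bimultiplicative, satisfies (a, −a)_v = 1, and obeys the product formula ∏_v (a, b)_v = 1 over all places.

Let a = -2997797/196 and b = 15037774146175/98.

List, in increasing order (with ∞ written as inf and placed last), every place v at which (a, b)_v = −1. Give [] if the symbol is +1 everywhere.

(a, b) ≡ (-10373, 34402526) mod (ℚ^×)²; places V = {2, 5, 7, 11, 17, 23, 29, 37, 41, ∞}.
(a,b)_∞: sgn(-10373)=−, sgn(34402526)=+, so +1.
(a,b)_17: α=2, u≡11; β=3, v≡4 (mod 17); (11|17)=-1, (4|17)=+1; sign (−1)^0·-1^3·+1^2 = -1.
(a,b)_5: α=0, u≡3; β=2, v≡4 (mod 5); (3|5)=-1, (4|5)=+1; sign (−1)^0·-1^2·+1^0 = +1.
(a,b)_29: α=0, u≡22; β=1, v≡5 (mod 29); (22|29)=+1, (5|29)=+1; sign (−1)^0·+1^1·+1^0 = +1.
(a,b)_41: α=1, u≡38; β=1, v≡1 (mod 41); (38|41)=-1, (1|41)=+1; sign (−1)^0·-1^1·+1^1 = -1.
(a,b)_37: α=0, u≡15; β=1, v≡12 (mod 37); (15|37)=-1, (12|37)=+1; sign (−1)^0·-1^1·+1^0 = -1.
(a,b)_2: α=-2, β=-1; u≡3, v≡7 (mod 8); ε(u)ε(v)=1·1, αω(v)=-2·0, βω(u)=-1·1; sum ≡ 0  ⇒  +1.
(a,b)_11: α=1, u≡1; β=2, v≡4 (mod 11); (1|11)=+1, (4|11)=+1; sign (−1)^0·+1^2·+1^1 = +1.
(a,b)_23: α=1, u≡4; β=1, v≡16 (mod 23); (4|23)=+1, (16|23)=+1; sign (−1)^1·+1^1·+1^1 = -1.
(a,b)_7: α=-2, u≡4; β=-2, v≡2 (mod 7); (4|7)=+1, (2|7)=+1; sign (−1)^0·+1^-2·+1^-2 = +1.
|Ram(-10373, 34402526)| = 4, even; anisotropic at {17, 23, 37, 41}.

[17, 23, 37, 41]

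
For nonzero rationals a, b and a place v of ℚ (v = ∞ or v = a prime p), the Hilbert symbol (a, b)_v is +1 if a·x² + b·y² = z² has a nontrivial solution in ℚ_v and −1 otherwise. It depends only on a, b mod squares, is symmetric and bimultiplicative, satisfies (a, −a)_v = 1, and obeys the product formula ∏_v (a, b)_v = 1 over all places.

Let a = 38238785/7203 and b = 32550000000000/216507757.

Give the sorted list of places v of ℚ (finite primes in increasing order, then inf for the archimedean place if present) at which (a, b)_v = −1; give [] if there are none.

Mod squares: a ≡ 195, b ≡ 120435. Check v ∈ {∞, 2, 3, 5, 7, 13, 31, 37, 41, 59}.
v=3: a=3^-1·(≡2), b=3^1·(≡2) mod 3; (2|3)=-1, (2|3)=-1; (−1)^{-1·1·1}·(-1)^1·(-1)^-1 = -1.
v=37: a=37^0·(≡1), b=37^-1·(≡26) mod 37; (1|37)=+1, (26|37)=+1; (−1)^{0·-1·18}·(+1)^-1·(+1)^0 = +1.
v=31: a=31^0·(≡9), b=31^1·(≡10) mod 31; (9|31)=+1, (10|31)=+1; (−1)^{0·1·15}·(+1)^1·(+1)^0 = +1.
v=∞: 195 > 0 and 120435 > 0  ⇒  (a,b)_∞ = +1.
v=13: a=13^3·(≡11), b=13^0·(≡12) mod 13; (11|13)=-1, (12|13)=+1; (−1)^{3·0·6}·(-1)^0·(+1)^3 = +1.
v=59: a=59^2·(≡14), b=59^-2·(≡12) mod 59; (14|59)=-1, (12|59)=+1; (−1)^{2·-2·29}·(-1)^-2·(+1)^2 = +1.
v=5: a=5^1·(≡4), b=5^11·(≡2) mod 5; (4|5)=+1, (2|5)=-1; (−1)^{1·11·2}·(+1)^11·(-1)^1 = -1.
v=2: v_2(a)=0, v_2(b)=10; units ≡ 3, 3 (mod 8); ε·ε+αω+βω = 1·1+0·1+10·1 ≡ 1  ⇒  (a,b)_2 = -1.
v=41: a=41^0·(≡18), b=41^-2·(≡1) mod 41; (18|41)=+1, (1|41)=+1; (−1)^{0·-2·20}·(+1)^-2·(+1)^0 = +1.
v=7: a=7^-4·(≡6), b=7^1·(≡3) mod 7; (6|7)=-1, (3|7)=-1; (−1)^{-4·1·3}·(-1)^1·(-1)^-4 = -1.
Ram(195, 120435) = {2, 3, 5, 7}; no ℚ_2-point on the conic.

[2, 3, 5, 7]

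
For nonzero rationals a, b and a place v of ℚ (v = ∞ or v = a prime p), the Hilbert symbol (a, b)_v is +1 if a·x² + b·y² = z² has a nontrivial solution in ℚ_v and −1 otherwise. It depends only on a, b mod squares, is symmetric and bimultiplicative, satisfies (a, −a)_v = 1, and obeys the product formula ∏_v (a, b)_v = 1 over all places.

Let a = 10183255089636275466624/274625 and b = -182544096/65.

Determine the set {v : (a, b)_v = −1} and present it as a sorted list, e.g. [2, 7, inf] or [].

Mod squares: a ≡ 41990, b ≡ -881790. Check v ∈ {∞, 2, 3, 5, 7, 13, 17, 19, 29}.
v=2: v_2(a)=7, v_2(b)=5; units ≡ 3, 1 (mod 8); ε·ε+αω+βω = 1·0+7·0+5·1 ≡ 1  ⇒  (a,b)_2 = -1.
v=∞: 41990 > 0 and -881790 < 0  ⇒  (a,b)_∞ = +1.
v=5: a=5^-3·(≡2), b=5^-1·(≡3) mod 5; (2|5)=-1, (3|5)=-1; (−1)^{-3·-1·2}·(-1)^-1·(-1)^-3 = +1.
v=13: a=13^-3·(≡8), b=13^-1·(≡9) mod 13; (8|13)=-1, (9|13)=+1; (−1)^{-3·-1·6}·(-1)^-1·(+1)^-3 = -1.
v=29: a=29^6·(≡17), b=29^2·(≡22) mod 29; (17|29)=-1, (22|29)=+1; (−1)^{6·2·14}·(-1)^2·(+1)^6 = +1.
v=3: a=3^4·(≡2), b=3^1·(≡1) mod 3; (2|3)=-1, (1|3)=+1; (−1)^{4·1·1}·(-1)^1·(+1)^4 = -1.
v=19: a=19^3·(≡6), b=19^1·(≡4) mod 19; (6|19)=+1, (4|19)=+1; (−1)^{3·1·9}·(+1)^1·(+1)^3 = -1.
v=17: a=17^3·(≡14), b=17^1·(≡14) mod 17; (14|17)=-1, (14|17)=-1; (−1)^{3·1·8}·(-1)^1·(-1)^3 = +1.
v=7: a=7^2·(≡1), b=7^1·(≡1) mod 7; (1|7)=+1, (1|7)=+1; (−1)^{2·1·3}·(+1)^1·(+1)^2 = +1.
(41990, -881790 / ℚ) ramifies at {2, 3, 13, 19}: a division algebra.

[2, 3, 13, 19]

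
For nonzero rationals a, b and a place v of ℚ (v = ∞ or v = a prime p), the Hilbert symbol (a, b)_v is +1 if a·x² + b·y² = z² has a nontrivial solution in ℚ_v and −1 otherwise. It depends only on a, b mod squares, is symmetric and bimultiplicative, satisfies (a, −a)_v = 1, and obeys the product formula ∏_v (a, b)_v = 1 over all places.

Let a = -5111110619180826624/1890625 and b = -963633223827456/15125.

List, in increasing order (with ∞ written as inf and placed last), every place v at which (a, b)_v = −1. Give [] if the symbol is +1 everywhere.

[2, inf]

(a, b) ≡ (-221, -30) mod (ℚ^×)²; places V = {2, 3, 5, 7, 11, 13, 17, ∞}.
(a,b)_5: α=-6, u≡1; β=-3, v≡4 (mod 5); (1|5)=+1, (4|5)=+1; sign (−1)^0·+1^-3·+1^-6 = +1.
(a,b)_7: α=2, u≡6; β=2, v≡3 (mod 7); (6|7)=-1, (3|7)=-1; sign (−1)^0·-1^2·-1^2 = +1.
(a,b)_11: α=-2, u≡2; β=-2, v≡4 (mod 11); (2|11)=-1, (4|11)=+1; sign (−1)^0·-1^-2·+1^-2 = +1.
(a,b)_3: α=2, u≡1; β=1, v≡2 (mod 3); (1|3)=+1, (2|3)=-1; sign (−1)^0·+1^1·-1^2 = +1.
(a,b)_∞: sgn(-221)=−, sgn(-30)=−, so -1.
(a,b)_17: α=3, u≡13; β=2, v≡13 (mod 17); (13|17)=+1, (13|17)=+1; sign (−1)^0·+1^2·+1^3 = +1.
(a,b)_13: α=3, u≡3; β=2, v≡10 (mod 13); (3|13)=+1, (10|13)=+1; sign (−1)^0·+1^2·+1^3 = +1.
(a,b)_2: α=30, β=27; u≡3, v≡1 (mod 8); ε(u)ε(v)=1·0, αω(v)=30·0, βω(u)=27·1; sum ≡ 1  ⇒  -1.
(-221, -30 / ℚ) ramifies at {2, ∞}: a division algebra.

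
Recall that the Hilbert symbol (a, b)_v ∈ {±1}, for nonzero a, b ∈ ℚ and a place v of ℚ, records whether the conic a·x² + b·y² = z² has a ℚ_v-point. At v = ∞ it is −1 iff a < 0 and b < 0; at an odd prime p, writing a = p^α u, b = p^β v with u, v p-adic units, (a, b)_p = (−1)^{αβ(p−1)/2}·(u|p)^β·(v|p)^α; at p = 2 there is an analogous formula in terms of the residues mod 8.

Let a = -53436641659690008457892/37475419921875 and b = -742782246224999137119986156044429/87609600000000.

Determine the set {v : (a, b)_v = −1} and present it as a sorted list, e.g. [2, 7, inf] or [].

Mod squares: a ≡ -2139, b ≡ -7429. Check v ∈ {∞, 2, 3, 5, 7, 11, 13, 17, 19, 23, 29, 31, 47}.
v=47: a=47^2·(≡23), b=47^2·(≡43) mod 47; (23|47)=-1, (43|47)=-1; (−1)^{2·2·23}·(-1)^2·(-1)^2 = +1.
v=7: a=7^4·(≡3), b=7^8·(≡6) mod 7; (3|7)=-1, (6|7)=-1; (−1)^{4·8·3}·(-1)^8·(-1)^4 = +1.
v=29: a=29^-2·(≡22), b=29^0·(≡13) mod 29; (22|29)=+1, (13|29)=+1; (−1)^{-2·0·14}·(+1)^0·(+1)^-2 = +1.
v=23: a=23^5·(≡19), b=23^9·(≡10) mod 23; (19|23)=-1, (10|23)=-1; (−1)^{5·9·11}·(-1)^9·(-1)^5 = -1.
v=17: a=17^2·(≡6), b=17^3·(≡10) mod 17; (6|17)=-1, (10|17)=-1; (−1)^{2·3·8}·(-1)^3·(-1)^2 = -1.
v=∞: -2139 < 0 and -7429 < 0  ⇒  (a,b)_∞ = -1.
v=5: a=5^-10·(≡1), b=5^-8·(≡1) mod 5; (1|5)=+1, (1|5)=+1; (−1)^{-10·-8·2}·(+1)^-8·(+1)^-10 = +1.
v=13: a=13^-2·(≡7), b=13^-2·(≡11) mod 13; (7|13)=-1, (11|13)=-1; (−1)^{-2·-2·6}·(-1)^-2·(-1)^-2 = +1.
v=3: a=3^-3·(≡1), b=3^-4·(≡2) mod 3; (1|3)=+1, (2|3)=-1; (−1)^{-3·-4·1}·(+1)^-4·(-1)^-3 = -1.
v=11: a=11^2·(≡2), b=11^0·(≡10) mod 11; (2|11)=-1, (10|11)=-1; (−1)^{2·0·5}·(-1)^0·(-1)^2 = +1.
v=2: v_2(a)=2, v_2(b)=-14; units ≡ 5, 3 (mod 8); ε·ε+αω+βω = 0·1+2·1+-14·1 ≡ 0  ⇒  (a,b)_2 = +1.
v=31: a=31^1·(≡23), b=31^2·(≡26) mod 31; (23|31)=-1, (26|31)=-1; (−1)^{1·2·15}·(-1)^2·(-1)^1 = -1.
v=19: a=19^2·(≡8), b=19^3·(≡2) mod 19; (8|19)=-1, (2|19)=-1; (−1)^{2·3·9}·(-1)^3·(-1)^2 = -1.
|Ram(-2139, -7429)| = 6, even; anisotropic at {3, 17, 19, 23, 31, ∞}.

[3, 17, 19, 23, 31, inf]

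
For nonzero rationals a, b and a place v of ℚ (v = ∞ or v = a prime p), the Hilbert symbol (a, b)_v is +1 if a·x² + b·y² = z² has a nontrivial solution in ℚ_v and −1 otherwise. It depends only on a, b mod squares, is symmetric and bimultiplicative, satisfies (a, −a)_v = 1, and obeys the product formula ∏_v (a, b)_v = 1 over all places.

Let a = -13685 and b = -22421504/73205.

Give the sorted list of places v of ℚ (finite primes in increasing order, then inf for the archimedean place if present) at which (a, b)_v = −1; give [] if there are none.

[5, 7, 23, inf]

(a, b) ≡ (-13685, -27370) mod (ℚ^×)²; places V = {2, 5, 7, 11, 17, 23, ∞}.
(a,b)_5: α=1, u≡3; β=-1, v≡1 (mod 5); (3|5)=-1, (1|5)=+1; sign (−1)^0·-1^-1·+1^1 = -1.
(a,b)_7: α=1, u≡5; β=1, v≡5 (mod 7); (5|7)=-1, (5|7)=-1; sign (−1)^1·-1^1·-1^1 = -1.
(a,b)_∞: sgn(-13685)=−, sgn(-27370)=−, so -1.
(a,b)_23: α=1, u≡3; β=1, v≡4 (mod 23); (3|23)=+1, (4|23)=+1; sign (−1)^1·+1^1·+1^1 = -1.
(a,b)_11: α=0, u≡10; β=-4, v≡1 (mod 11); (10|11)=-1, (1|11)=+1; sign (−1)^0·-1^-4·+1^0 = +1.
(a,b)_17: α=1, u≡11; β=1, v≡11 (mod 17); (11|17)=-1, (11|17)=-1; sign (−1)^0·-1^1·-1^1 = +1.
(a,b)_2: α=0, β=13; u≡3, v≡3 (mod 8); ε(u)ε(v)=1·1, αω(v)=0·1, βω(u)=13·1; sum ≡ 0  ⇒  +1.
|Ram(-13685, -27370)| = 4, even; anisotropic at {5, 7, 23, ∞}.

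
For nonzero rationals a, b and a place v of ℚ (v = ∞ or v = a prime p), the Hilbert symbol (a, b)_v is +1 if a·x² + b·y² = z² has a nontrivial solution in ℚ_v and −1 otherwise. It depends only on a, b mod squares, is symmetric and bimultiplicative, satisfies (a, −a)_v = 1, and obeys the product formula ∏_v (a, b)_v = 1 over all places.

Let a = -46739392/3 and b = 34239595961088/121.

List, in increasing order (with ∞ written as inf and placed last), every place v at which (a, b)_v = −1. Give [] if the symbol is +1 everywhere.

[2, 3]

Mod squares: a ≡ -21, b ≡ 323. Check v ∈ {∞, 2, 3, 7, 11, 17, 19}.
v=3: a=3^-1·(≡2), b=3^4·(≡2) mod 3; (2|3)=-1, (2|3)=-1; (−1)^{-1·4·1}·(-1)^4·(-1)^-1 = -1.
v=∞: -21 < 0 and 323 > 0  ⇒  (a,b)_∞ = +1.
v=11: a=11^0·(≡5), b=11^-2·(≡1) mod 11; (5|11)=+1, (1|11)=+1; (−1)^{0·-2·5}·(+1)^-2·(+1)^0 = +1.
v=17: a=17^2·(≡9), b=17^3·(≡15) mod 17; (9|17)=+1, (15|17)=+1; (−1)^{2·3·8}·(+1)^3·(+1)^2 = +1.
v=19: a=19^2·(≡17), b=19^3·(≡7) mod 19; (17|19)=+1, (7|19)=+1; (−1)^{2·3·9}·(+1)^3·(+1)^2 = +1.
v=2: v_2(a)=6, v_2(b)=8; units ≡ 3, 3 (mod 8); ε·ε+αω+βω = 1·1+6·1+8·1 ≡ 1  ⇒  (a,b)_2 = -1.
v=7: a=7^1·(≡2), b=7^2·(≡1) mod 7; (2|7)=+1, (1|7)=+1; (−1)^{1·2·3}·(+1)^2·(+1)^1 = +1.
Ram(-21, 323) = {2, 3}; no ℚ_2-point on the conic.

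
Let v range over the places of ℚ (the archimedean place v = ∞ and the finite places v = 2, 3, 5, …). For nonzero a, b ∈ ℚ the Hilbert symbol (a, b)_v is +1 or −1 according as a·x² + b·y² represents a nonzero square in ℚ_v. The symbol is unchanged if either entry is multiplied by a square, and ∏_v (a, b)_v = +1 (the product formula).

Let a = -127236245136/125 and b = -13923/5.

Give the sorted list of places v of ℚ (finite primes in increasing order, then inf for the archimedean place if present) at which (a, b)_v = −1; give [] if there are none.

[3, 5, 17, inf]

Mod squares: a ≡ -23205, b ≡ -7735. Check v ∈ {∞, 2, 3, 5, 7, 11, 13, 17}.
v=13: a=13^1·(≡3), b=13^1·(≡12) mod 13; (3|13)=+1, (12|13)=+1; (−1)^{1·1·6}·(+1)^1·(+1)^1 = +1.
v=3: a=3^1·(≡2), b=3^2·(≡2) mod 3; (2|3)=-1, (2|3)=-1; (−1)^{1·2·1}·(-1)^2·(-1)^1 = -1.
v=2: v_2(a)=4, v_2(b)=0; units ≡ 3, 1 (mod 8); ε·ε+αω+βω = 1·0+4·0+0·1 ≡ 0  ⇒  (a,b)_2 = +1.
v=7: a=7^3·(≡5), b=7^1·(≡4) mod 7; (5|7)=-1, (4|7)=+1; (−1)^{3·1·3}·(-1)^1·(+1)^3 = +1.
v=17: a=17^3·(≡5), b=17^1·(≡13) mod 17; (5|17)=-1, (13|17)=+1; (−1)^{3·1·8}·(-1)^1·(+1)^3 = -1.
v=5: a=5^-3·(≡4), b=5^-1·(≡2) mod 5; (4|5)=+1, (2|5)=-1; (−1)^{-3·-1·2}·(+1)^-1·(-1)^-3 = -1.
v=∞: -23205 < 0 and -7735 < 0  ⇒  (a,b)_∞ = -1.
v=11: a=11^2·(≡5), b=11^0·(≡5) mod 11; (5|11)=+1, (5|11)=+1; (−1)^{2·0·5}·(+1)^0·(+1)^2 = +1.
Ram(-23205, -7735) = {3, 5, 17, ∞}; no ℚ_3-point on the conic.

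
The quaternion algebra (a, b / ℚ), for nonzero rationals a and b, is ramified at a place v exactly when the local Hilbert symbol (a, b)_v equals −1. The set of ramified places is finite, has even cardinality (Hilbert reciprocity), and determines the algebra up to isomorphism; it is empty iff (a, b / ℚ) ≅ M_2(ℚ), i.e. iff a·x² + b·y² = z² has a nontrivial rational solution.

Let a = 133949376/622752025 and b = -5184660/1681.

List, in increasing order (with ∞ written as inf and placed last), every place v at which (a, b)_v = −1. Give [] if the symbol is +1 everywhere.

[2, 13, 23, 29]

(a, b) ≡ (319, -4485) mod (ℚ^×)²; places V = {2, 3, 5, 7, 11, 13, 17, 23, 29, 31, 41, ∞}.
(a,b)_5: α=-2, u≡1; β=1, v≡3 (mod 5); (1|5)=+1, (3|5)=-1; sign (−1)^0·+1^1·-1^-2 = +1.
(a,b)_3: α=8, u≡1; β=1, v≡2 (mod 3); (1|3)=+1, (2|3)=-1; sign (−1)^0·+1^1·-1^8 = +1.
(a,b)_29: α=1, u≡21; β=0, v≡11 (mod 29); (21|29)=-1, (11|29)=-1; sign (−1)^0·-1^0·-1^1 = -1.
(a,b)_41: α=0, u≡23; β=-2, v≡36 (mod 41); (23|41)=+1, (36|41)=+1; sign (−1)^0·+1^-2·+1^0 = +1.
(a,b)_17: α=0, u≡1; β=2, v≡11 (mod 17); (1|17)=+1, (11|17)=-1; sign (−1)^0·+1^2·-1^0 = +1.
(a,b)_2: α=6, β=2; u≡7, v≡3 (mod 8); ε(u)ε(v)=1·1, αω(v)=6·1, βω(u)=2·0; sum ≡ 1  ⇒  -1.
(a,b)_7: α=-2, u≡2; β=0, v≡2 (mod 7); (2|7)=+1, (2|7)=+1; sign (−1)^0·+1^0·+1^-2 = +1.
(a,b)_31: α=-2, u≡19; β=0, v≡4 (mod 31); (19|31)=+1, (4|31)=+1; sign (−1)^0·+1^0·+1^-2 = +1.
(a,b)_∞: sgn(319)=+, sgn(-4485)=−, so +1.
(a,b)_23: α=-2, u≡20; β=1, v≡13 (mod 23); (20|23)=-1, (13|23)=+1; sign (−1)^0·-1^1·+1^-2 = -1.
(a,b)_11: α=1, u≡8; β=0, v≡4 (mod 11); (8|11)=-1, (4|11)=+1; sign (−1)^0·-1^0·+1^1 = +1.
(a,b)_13: α=0, u≡11; β=1, v≡5 (mod 13); (11|13)=-1, (5|13)=-1; sign (−1)^0·-1^1·-1^0 = -1.
(319, -4485 / ℚ) ramifies at {2, 13, 23, 29}: a division algebra.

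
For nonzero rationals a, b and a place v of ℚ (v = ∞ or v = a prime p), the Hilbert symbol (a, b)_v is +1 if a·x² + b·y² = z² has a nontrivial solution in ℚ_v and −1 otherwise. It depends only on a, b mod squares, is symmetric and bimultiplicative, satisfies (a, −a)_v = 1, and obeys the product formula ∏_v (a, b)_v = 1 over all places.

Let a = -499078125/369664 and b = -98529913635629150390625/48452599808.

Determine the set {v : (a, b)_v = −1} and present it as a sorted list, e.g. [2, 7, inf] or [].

Mod squares: a ≡ -21, b ≡ -1794. Check v ∈ {∞, 2, 3, 5, 7, 13, 19, 23}.
v=13: a=13^2·(≡8), b=13^5·(≡7) mod 13; (8|13)=-1, (7|13)=-1; (−1)^{2·5·6}·(-1)^5·(-1)^2 = -1.
v=23: a=23^0·(≡6), b=23^1·(≡11) mod 23; (6|23)=+1, (11|23)=-1; (−1)^{0·1·11}·(+1)^1·(-1)^0 = +1.
v=5: a=5^6·(≡1), b=5^12·(≡1) mod 5; (1|5)=+1, (1|5)=+1; (−1)^{6·12·2}·(+1)^12·(+1)^6 = +1.
v=2: v_2(a)=-10, v_2(b)=-27; units ≡ 3, 7 (mod 8); ε·ε+αω+βω = 1·1+-10·0+-27·1 ≡ 0  ⇒  (a,b)_2 = +1.
v=7: a=7^1·(≡1), b=7^4·(≡3) mod 7; (1|7)=+1, (3|7)=-1; (−1)^{1·4·3}·(+1)^4·(-1)^1 = -1.
v=3: a=3^3·(≡2), b=3^9·(≡2) mod 3; (2|3)=-1, (2|3)=-1; (−1)^{3·9·1}·(-1)^9·(-1)^3 = -1.
v=∞: -21 < 0 and -1794 < 0  ⇒  (a,b)_∞ = -1.
v=19: a=19^-2·(≡7), b=19^-2·(≡1) mod 19; (7|19)=+1, (1|19)=+1; (−1)^{-2·-2·9}·(+1)^-2·(+1)^-2 = +1.
Ram(-21, -1794) = {3, 7, 13, ∞}; no ℚ_3-point on the conic.

[3, 7, 13, inf]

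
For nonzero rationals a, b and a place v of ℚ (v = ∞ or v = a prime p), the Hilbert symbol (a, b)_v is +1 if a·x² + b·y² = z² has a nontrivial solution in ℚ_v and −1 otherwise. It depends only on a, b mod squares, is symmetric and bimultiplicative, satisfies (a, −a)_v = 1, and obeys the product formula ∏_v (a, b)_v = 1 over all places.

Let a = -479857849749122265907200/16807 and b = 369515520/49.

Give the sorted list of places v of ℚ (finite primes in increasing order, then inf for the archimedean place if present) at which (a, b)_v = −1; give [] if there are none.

[7, 11]

Mod squares: a ≡ -6006, b ≡ 55. Check v ∈ {∞, 2, 3, 5, 7, 11, 13}.
v=7: a=7^-5·(≡6), b=7^-2·(≡3) mod 7; (6|7)=-1, (3|7)=-1; (−1)^{-5·-2·3}·(-1)^-2·(-1)^-5 = -1.
v=∞: -6006 < 0 and 55 > 0  ⇒  (a,b)_∞ = +1.
v=2: v_2(a)=33, v_2(b)=10; units ≡ 5, 7 (mod 8); ε·ε+αω+βω = 0·1+33·0+10·1 ≡ 0  ⇒  (a,b)_2 = +1.
v=5: a=5^2·(≡1), b=5^1·(≡1) mod 5; (1|5)=+1, (1|5)=+1; (−1)^{2·1·2}·(+1)^1·(+1)^2 = +1.
v=13: a=13^1·(≡11), b=13^0·(≡1) mod 13; (11|13)=-1, (1|13)=+1; (−1)^{1·0·6}·(-1)^0·(+1)^1 = +1.
v=3: a=3^17·(≡2), b=3^8·(≡1) mod 3; (2|3)=-1, (1|3)=+1; (−1)^{17·8·1}·(-1)^8·(+1)^17 = +1.
v=11: a=11^3·(≡3), b=11^1·(≡5) mod 11; (3|11)=+1, (5|11)=+1; (−1)^{3·1·5}·(+1)^1·(+1)^3 = -1.
|Ram(-6006, 55)| = 2, even; anisotropic at {7, 11}.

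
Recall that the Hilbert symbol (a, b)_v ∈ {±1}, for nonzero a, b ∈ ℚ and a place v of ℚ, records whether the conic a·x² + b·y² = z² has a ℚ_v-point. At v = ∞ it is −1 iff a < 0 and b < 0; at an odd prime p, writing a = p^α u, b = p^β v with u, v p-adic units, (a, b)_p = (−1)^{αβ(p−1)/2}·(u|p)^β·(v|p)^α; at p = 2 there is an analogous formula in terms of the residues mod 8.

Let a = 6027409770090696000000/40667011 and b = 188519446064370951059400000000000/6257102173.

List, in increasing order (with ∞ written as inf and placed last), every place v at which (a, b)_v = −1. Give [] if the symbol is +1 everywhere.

(a, b) ≡ (587366, 29255345) mod (ℚ^×)²; places V = {2, 3, 5, 7, 11, 13, 17, 19, 29, 37, 41, ∞}.
(a,b)_∞: sgn(587366)=+, sgn(29255345)=+, so +1.
(a,b)_19: α=-3, u≡6; β=-7, v≡14 (mod 19); (6|19)=+1, (14|19)=-1; sign (−1)^1·+1^-7·-1^-3 = +1.
(a,b)_2: α=9, β=12; u≡3, v≡1 (mod 8); ε(u)ε(v)=1·0, αω(v)=9·0, βω(u)=12·1; sum ≡ 0  ⇒  +1.
(a,b)_3: α=6, u≡2; β=8, v≡2 (mod 3); (2|3)=-1, (2|3)=-1; sign (−1)^0·-1^8·-1^6 = +1.
(a,b)_5: α=6, u≡4; β=11, v≡4 (mod 5); (4|5)=+1, (4|5)=+1; sign (−1)^0·+1^11·+1^6 = +1.
(a,b)_41: α=1, u≡3; β=1, v≡28 (mod 41); (3|41)=-1, (28|41)=-1; sign (−1)^0·-1^1·-1^1 = +1.
(a,b)_7: α=-2, u≡3; β=-1, v≡5 (mod 7); (3|7)=-1, (5|7)=-1; sign (−1)^0·-1^-1·-1^-2 = -1.
(a,b)_11: α=-2, u≡8; β=0, v≡3 (mod 11); (8|11)=-1, (3|11)=+1; sign (−1)^0·-1^0·+1^-2 = +1.
(a,b)_17: α=2, u≡8; β=4, v≡5 (mod 17); (8|17)=+1, (5|17)=-1; sign (−1)^0·+1^4·-1^2 = +1.
(a,b)_29: α=1, u≡18; β=1, v≡15 (mod 29); (18|29)=-1, (15|29)=-1; sign (−1)^0·-1^1·-1^1 = +1.
(a,b)_13: α=3, u≡7; β=4, v≡7 (mod 13); (7|13)=-1, (7|13)=-1; sign (−1)^0·-1^4·-1^3 = -1.
(a,b)_37: α=2, u≡1; β=3, v≡8 (mod 37); (1|37)=+1, (8|37)=-1; sign (−1)^0·+1^3·-1^2 = +1.
Ram(587366, 29255345) = {7, 13}; no ℚ_7-point on the conic.

[7, 13]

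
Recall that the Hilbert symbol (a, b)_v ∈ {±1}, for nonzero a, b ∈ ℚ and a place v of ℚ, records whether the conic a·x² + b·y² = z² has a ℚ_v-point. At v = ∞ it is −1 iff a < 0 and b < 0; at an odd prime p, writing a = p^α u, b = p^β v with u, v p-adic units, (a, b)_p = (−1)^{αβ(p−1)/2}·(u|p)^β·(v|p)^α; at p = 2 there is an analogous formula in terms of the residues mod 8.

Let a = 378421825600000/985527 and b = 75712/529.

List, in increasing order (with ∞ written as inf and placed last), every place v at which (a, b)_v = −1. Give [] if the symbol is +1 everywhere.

(a, b) ≡ (230, 7) mod (ℚ^×)²; places V = {2, 3, 5, 7, 13, 23, ∞}.
(a,b)_2: α=9, β=6; u≡3, v≡7 (mod 8); ε(u)ε(v)=1·1, αω(v)=9·0, βω(u)=6·1; sum ≡ 1  ⇒  -1.
(a,b)_3: α=-4, u≡2; β=0, v≡1 (mod 3); (2|3)=-1, (1|3)=+1; sign (−1)^0·-1^0·+1^-4 = +1.
(a,b)_7: α=2, u≡6; β=1, v≡2 (mod 7); (6|7)=-1, (2|7)=+1; sign (−1)^0·-1^1·+1^2 = -1.
(a,b)_13: α=6, u≡12; β=2, v≡5 (mod 13); (12|13)=+1, (5|13)=-1; sign (−1)^0·+1^2·-1^6 = +1.
(a,b)_5: α=5, u≡1; β=0, v≡3 (mod 5); (1|5)=+1, (3|5)=-1; sign (−1)^0·+1^0·-1^5 = -1.
(a,b)_∞: sgn(230)=+, sgn(7)=+, so +1.
(a,b)_23: α=-3, u≡19; β=-2, v≡19 (mod 23); (19|23)=-1, (19|23)=-1; sign (−1)^0·-1^-2·-1^-3 = -1.
|Ram(230, 7)| = 4, even; anisotropic at {2, 5, 7, 23}.

[2, 5, 7, 23]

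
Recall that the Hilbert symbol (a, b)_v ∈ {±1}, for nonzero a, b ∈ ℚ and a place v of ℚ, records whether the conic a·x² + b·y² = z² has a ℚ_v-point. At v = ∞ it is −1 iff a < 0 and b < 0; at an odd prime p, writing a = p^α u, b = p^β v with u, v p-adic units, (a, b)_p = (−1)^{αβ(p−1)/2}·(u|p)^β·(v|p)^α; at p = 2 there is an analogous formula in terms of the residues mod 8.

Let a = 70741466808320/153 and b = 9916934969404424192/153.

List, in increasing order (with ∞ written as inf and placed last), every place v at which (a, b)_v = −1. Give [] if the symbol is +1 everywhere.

Mod squares: a ≡ 13090, b ≡ 1309. Check v ∈ {∞, 2, 3, 5, 7, 11, 17, 37}.
v=7: a=7^1·(≡4), b=7^1·(≡6) mod 7; (4|7)=+1, (6|7)=-1; (−1)^{1·1·3}·(+1)^1·(-1)^1 = +1.
v=3: a=3^-2·(≡1), b=3^-2·(≡1) mod 3; (1|3)=+1, (1|3)=+1; (−1)^{-2·-2·1}·(+1)^-2·(+1)^-2 = +1.
v=37: a=37^2·(≡18), b=37^4·(≡8) mod 37; (18|37)=-1, (8|37)=-1; (−1)^{2·4·18}·(-1)^4·(-1)^2 = +1.
v=11: a=11^1·(≡7), b=11^1·(≡9) mod 11; (7|11)=-1, (9|11)=+1; (−1)^{1·1·5}·(-1)^1·(+1)^1 = +1.
v=∞: 13090 > 0 and 1309 > 0  ⇒  (a,b)_∞ = +1.
v=17: a=17^-1·(≡3), b=17^-1·(≡4) mod 17; (3|17)=-1, (4|17)=+1; (−1)^{-1·-1·8}·(-1)^-1·(+1)^-1 = -1.
v=5: a=5^1·(≡3), b=5^0·(≡4) mod 5; (3|5)=-1, (4|5)=+1; (−1)^{1·0·2}·(-1)^0·(+1)^1 = +1.
v=2: v_2(a)=27, v_2(b)=36; units ≡ 1, 5 (mod 8); ε·ε+αω+βω = 0·0+27·1+36·0 ≡ 1  ⇒  (a,b)_2 = -1.
(13090, 1309 / ℚ) ramifies at {2, 17}: a division algebra.

[2, 17]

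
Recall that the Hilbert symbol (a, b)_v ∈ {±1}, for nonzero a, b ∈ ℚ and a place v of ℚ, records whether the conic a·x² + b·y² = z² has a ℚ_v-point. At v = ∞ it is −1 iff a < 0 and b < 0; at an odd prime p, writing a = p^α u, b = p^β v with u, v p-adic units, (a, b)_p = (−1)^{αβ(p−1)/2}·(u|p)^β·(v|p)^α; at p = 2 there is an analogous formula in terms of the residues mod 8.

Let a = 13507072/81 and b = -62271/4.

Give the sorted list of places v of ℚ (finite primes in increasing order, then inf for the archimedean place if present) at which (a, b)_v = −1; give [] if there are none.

[11, 17]

Mod squares: a ≡ 52762, b ≡ -6919. Check v ∈ {∞, 2, 3, 11, 17, 23, 31, 37}.
v=17: a=17^0·(≡10), b=17^1·(≡15) mod 17; (10|17)=-1, (15|17)=+1; (−1)^{0·1·8}·(-1)^1·(+1)^0 = -1.
v=∞: 52762 > 0 and -6919 < 0  ⇒  (a,b)_∞ = +1.
v=2: v_2(a)=9, v_2(b)=-2; units ≡ 5, 1 (mod 8); ε·ε+αω+βω = 0·0+9·0+-2·1 ≡ 0  ⇒  (a,b)_2 = +1.
v=11: a=11^0·(≡10), b=11^1·(≡1) mod 11; (10|11)=-1, (1|11)=+1; (−1)^{0·1·5}·(-1)^1·(+1)^0 = -1.
v=31: a=31^1·(≡2), b=31^0·(≡2) mod 31; (2|31)=+1, (2|31)=+1; (−1)^{1·0·15}·(+1)^0·(+1)^1 = +1.
v=3: a=3^-4·(≡1), b=3^2·(≡2) mod 3; (1|3)=+1, (2|3)=-1; (−1)^{-4·2·1}·(+1)^2·(-1)^-4 = +1.
v=37: a=37^1·(≡2), b=37^1·(≡14) mod 37; (2|37)=-1, (14|37)=-1; (−1)^{1·1·18}·(-1)^1·(-1)^1 = +1.
v=23: a=23^1·(≡10), b=23^0·(≡9) mod 23; (10|23)=-1, (9|23)=+1; (−1)^{1·0·11}·(-1)^0·(+1)^1 = +1.
(52762, -6919 / ℚ) ramifies at {11, 17}: a division algebra.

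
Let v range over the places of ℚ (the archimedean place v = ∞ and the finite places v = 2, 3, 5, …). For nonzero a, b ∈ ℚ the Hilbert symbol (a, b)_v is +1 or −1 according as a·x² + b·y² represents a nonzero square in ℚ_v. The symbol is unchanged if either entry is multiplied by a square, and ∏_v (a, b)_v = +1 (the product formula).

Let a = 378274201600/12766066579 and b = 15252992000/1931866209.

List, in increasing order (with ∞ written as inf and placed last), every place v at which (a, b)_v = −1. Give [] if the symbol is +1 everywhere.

[2, 19]

(a, b) ≡ (19, 155) mod (ℚ^×)²; places V = {2, 3, 5, 7, 13, 19, 23, 31, ∞}.
(a,b)_2: α=14, β=12; u≡3, v≡3 (mod 8); ε(u)ε(v)=1·1, αω(v)=14·1, βω(u)=12·1; sum ≡ 1  ⇒  -1.
(a,b)_7: α=-4, u≡5; β=-4, v≡1 (mod 7); (5|7)=-1, (1|7)=+1; sign (−1)^0·-1^-4·+1^-4 = +1.
(a,b)_23: α=-4, u≡17; β=-2, v≡7 (mod 23); (17|23)=-1, (7|23)=-1; sign (−1)^0·-1^-2·-1^-4 = +1.
(a,b)_19: α=-1, u≡4; β=0, v≡13 (mod 19); (4|19)=+1, (13|19)=-1; sign (−1)^0·+1^0·-1^-1 = -1.
(a,b)_3: α=0, u≡1; β=-2, v≡2 (mod 3); (1|3)=+1, (2|3)=-1; sign (−1)^0·+1^-2·-1^0 = +1.
(a,b)_∞: sgn(19)=+, sgn(155)=+, so +1.
(a,b)_31: α=4, u≡9; β=3, v≡20 (mod 31); (9|31)=+1, (20|31)=+1; sign (−1)^0·+1^3·+1^4 = +1.
(a,b)_5: α=2, u≡1; β=3, v≡4 (mod 5); (1|5)=+1, (4|5)=+1; sign (−1)^0·+1^3·+1^2 = +1.
(a,b)_13: α=0, u≡8; β=-2, v≡12 (mod 13); (8|13)=-1, (12|13)=+1; sign (−1)^0·-1^-2·+1^0 = +1.
(19, 155 / ℚ) ramifies at {2, 19}: a division algebra.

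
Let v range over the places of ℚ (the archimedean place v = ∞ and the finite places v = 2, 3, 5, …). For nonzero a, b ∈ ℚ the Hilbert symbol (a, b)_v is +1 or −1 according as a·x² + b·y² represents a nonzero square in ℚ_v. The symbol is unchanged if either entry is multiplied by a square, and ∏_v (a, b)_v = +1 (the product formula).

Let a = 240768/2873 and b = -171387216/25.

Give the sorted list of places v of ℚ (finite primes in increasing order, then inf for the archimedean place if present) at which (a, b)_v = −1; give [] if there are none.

[2, 11, 13, 41]

Mod squares: a ≡ 7106, b ≡ -1190189. Check v ∈ {∞, 2, 3, 5, 7, 11, 13, 17, 19, 29, 41}.
v=3: a=3^2·(≡2), b=3^2·(≡1) mod 3; (2|3)=-1, (1|3)=+1; (−1)^{2·2·1}·(-1)^2·(+1)^2 = +1.
v=7: a=7^0·(≡1), b=7^1·(≡3) mod 7; (1|7)=+1, (3|7)=-1; (−1)^{0·1·3}·(+1)^1·(-1)^0 = +1.
v=17: a=17^-1·(≡3), b=17^0·(≡15) mod 17; (3|17)=-1, (15|17)=+1; (−1)^{-1·0·8}·(-1)^0·(+1)^-1 = +1.
v=5: a=5^0·(≡1), b=5^-2·(≡4) mod 5; (1|5)=+1, (4|5)=+1; (−1)^{0·-2·2}·(+1)^-2·(+1)^0 = +1.
v=29: a=29^0·(≡5), b=29^1·(≡13) mod 29; (5|29)=+1, (13|29)=+1; (−1)^{0·1·14}·(+1)^1·(+1)^0 = +1.
v=2: v_2(a)=7, v_2(b)=4; units ≡ 1, 3 (mod 8); ε·ε+αω+βω = 0·1+7·1+4·0 ≡ 1  ⇒  (a,b)_2 = -1.
v=19: a=19^1·(≡14), b=19^0·(≡7) mod 19; (14|19)=-1, (7|19)=+1; (−1)^{1·0·9}·(-1)^0·(+1)^1 = +1.
v=41: a=41^0·(≡19), b=41^1·(≡9) mod 41; (19|41)=-1, (9|41)=+1; (−1)^{0·1·20}·(-1)^1·(+1)^0 = -1.
v=∞: 7106 > 0 and -1190189 < 0  ⇒  (a,b)_∞ = +1.
v=13: a=13^-2·(≡2), b=13^1·(≡7) mod 13; (2|13)=-1, (7|13)=-1; (−1)^{-2·1·6}·(-1)^1·(-1)^-2 = -1.
v=11: a=11^1·(≡10), b=11^1·(≡10) mod 11; (10|11)=-1, (10|11)=-1; (−1)^{1·1·5}·(-1)^1·(-1)^1 = -1.
(7106, -1190189 / ℚ) ramifies at {2, 11, 13, 41}: a division algebra.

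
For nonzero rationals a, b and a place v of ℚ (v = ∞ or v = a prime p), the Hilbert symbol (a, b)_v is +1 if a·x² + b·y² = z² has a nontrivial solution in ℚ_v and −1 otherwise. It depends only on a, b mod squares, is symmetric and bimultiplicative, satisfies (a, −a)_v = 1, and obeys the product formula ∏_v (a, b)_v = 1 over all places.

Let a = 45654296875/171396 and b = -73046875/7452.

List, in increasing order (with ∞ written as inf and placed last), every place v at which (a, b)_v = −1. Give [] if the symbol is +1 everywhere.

(a, b) ≡ (187, -4301) mod (ℚ^×)²; places V = {2, 3, 5, 11, 17, 23, ∞}.
(a,b)_23: α=-2, u≡4; β=-1, v≡22 (mod 23); (4|23)=+1, (22|23)=-1; sign (−1)^0·+1^-1·-1^-2 = +1.
(a,b)_3: α=-4, u≡1; β=-4, v≡1 (mod 3); (1|3)=+1, (1|3)=+1; sign (−1)^0·+1^-4·+1^-4 = +1.
(a,b)_5: α=12, u≡2; β=8, v≡4 (mod 5); (2|5)=-1, (4|5)=+1; sign (−1)^0·-1^8·+1^12 = +1.
(a,b)_2: α=-2, β=-2; u≡3, v≡3 (mod 8); ε(u)ε(v)=1·1, αω(v)=-2·1, βω(u)=-2·1; sum ≡ 1  ⇒  -1.
(a,b)_17: α=1, u≡5; β=1, v≡16 (mod 17); (5|17)=-1, (16|17)=+1; sign (−1)^0·-1^1·+1^1 = -1.
(a,b)_11: α=1, u≡8; β=1, v≡4 (mod 11); (8|11)=-1, (4|11)=+1; sign (−1)^1·-1^1·+1^1 = +1.
(a,b)_∞: sgn(187)=+, sgn(-4301)=−, so +1.
Ram(187, -4301) = {2, 17}; no ℚ_2-point on the conic.

[2, 17]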